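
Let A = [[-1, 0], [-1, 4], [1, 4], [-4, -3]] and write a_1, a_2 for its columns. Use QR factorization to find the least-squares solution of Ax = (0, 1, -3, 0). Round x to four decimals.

q_1 = a_1/‖a_1‖ = (-1, -1, 1, -4)/4.3589 = (-0.2294, -0.2294, 0.2294, -0.9177).
r_{12} = q_1·a_2 = 2.7530.
u_2 = a_2 − 2.7530·q_1 = (0.6316, 4.6316, 3.3684, -0.4737).
‖u_2‖ = 5.7811, so q_2 = (0.1092, 0.8012, 0.5827, -0.0819).
Qᵀb = (-0.9177, -0.9468).
Back-substitute: x_2 = -0.9468/5.7811 = -0.1638.
x_1 = (-0.9177 − 2.7530·(-0.1638))/4.3589 = -0.1071.

x = (-0.1071, -0.1638)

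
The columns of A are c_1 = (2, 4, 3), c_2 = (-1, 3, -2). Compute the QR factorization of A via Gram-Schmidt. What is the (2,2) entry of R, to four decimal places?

c_1 = (2, 4, 3); ‖c_1‖ = 5.3852, so q_1 = (0.3714, 0.7428, 0.5571).
q_1·c_2 = 0.3714·(-1) + 0.7428·3 + 0.5571·(-2) = 0.7428.
u_2 = c_2 − 0.7428·q_1 = (-1.2759, 2.4483, -2.4138).
r_{22} = ‖u_2‖ = 3.6672.

r_{22} = 3.6672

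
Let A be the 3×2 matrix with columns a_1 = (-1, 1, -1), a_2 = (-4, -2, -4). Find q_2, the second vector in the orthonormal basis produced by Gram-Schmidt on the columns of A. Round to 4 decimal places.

q_2 = (-0.4082, -0.8165, -0.4082)

q_1 = a_1/‖a_1‖ = (-1, 1, -1)/1.7321 = (-0.5774, 0.5774, -0.5774).
r_{12} = q_1·a_2 = 3.4641.
u_2 = a_2 − 3.4641·q_1 = (-2.0000, -4.0000, -2.0000).
‖u_2‖ = 4.8990, so q_2 = (-0.4082, -0.8165, -0.4082).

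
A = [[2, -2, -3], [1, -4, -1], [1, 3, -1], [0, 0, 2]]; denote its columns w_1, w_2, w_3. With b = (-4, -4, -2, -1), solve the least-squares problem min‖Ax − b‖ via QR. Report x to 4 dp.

x = (-2.9612, 0.2636, -0.6357)

w_1 = (2, 1, 1, 0); ‖w_1‖ = 2.4495, so q_1 = (0.8165, 0.4082, 0.4082, 0.0000).
q_1·w_2 = 0.8165·(-2) + 0.4082·(-4) + 0.4082·3 + 0.0000·0 = -2.0412.
u_2 = w_2 + 2.0412·q_1 = (-0.3333, -3.1667, 3.8333, 0.0000).
‖u_2‖ = 4.9833, so q_2 = (-0.0669, -0.6355, 0.7692, 0.0000).
q_1·w_3 = 0.8165·(-3) + 0.4082·(-1) + 0.4082·(-1) + 0.0000·2 = -3.2660; q_2·w_3 = (-0.0669)·(-3) + (-0.6355)·(-1) + 0.7692·(-1) + 0.0000·2 = 0.0669.
u_3 = w_3 + 3.2660·q_1 − 0.0669·q_2 = (-0.3289, 0.3758, 0.2819, 2.0000).
‖u_3‖ = 2.0806, so q_3 = (-0.1581, 0.1806, 0.1355, 0.9613).
Qᵀb = (-5.7155, 1.2709, -1.3225).
Back-substitute: x_3 = -1.3225/2.0806 = -0.6357.
x_2 = (1.2709 − 0.0669·(-0.6357))/4.9833 = 0.2636.
x_1 = (-5.7155 + 2.0412·0.2636 + 3.2660·(-0.6357))/2.4495 = -2.9612.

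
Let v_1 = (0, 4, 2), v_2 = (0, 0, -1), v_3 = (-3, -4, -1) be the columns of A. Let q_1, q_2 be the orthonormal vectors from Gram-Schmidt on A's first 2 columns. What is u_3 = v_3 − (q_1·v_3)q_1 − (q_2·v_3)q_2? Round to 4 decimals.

u_3 = (-3.0000, 0.0000, 0.0000)

v_1 = (0, 4, 2); ‖v_1‖ = 4.4721, so q_1 = (0.0000, 0.8944, 0.4472).
q_1·v_2 = 0.0000·0 + 0.8944·0 + 0.4472·(-1) = -0.4472.
u_2 = v_2 + 0.4472·q_1 = (0.0000, 0.4000, -0.8000).
‖u_2‖ = 0.8944, so q_2 = (0.0000, 0.4472, -0.8944).
q_1·v_3 = 0.0000·(-3) + 0.8944·(-4) + 0.4472·(-1) = -4.0249; q_2·v_3 = 0.0000·(-3) + 0.4472·(-4) + (-0.8944)·(-1) = -0.8944.
u_3 = v_3 + 4.0249·q_1 + 0.8944·q_2 = (-3.0000, 0.0000, 0.0000).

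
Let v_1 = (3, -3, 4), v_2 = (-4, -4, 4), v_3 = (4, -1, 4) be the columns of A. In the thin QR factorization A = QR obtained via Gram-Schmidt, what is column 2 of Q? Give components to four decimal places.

q_2 = (-0.8507, -0.4068, 0.3329)

v_1 = (3, -3, 4); ‖v_1‖ = 5.8310, so q_1 = (0.5145, -0.5145, 0.6860).
q_1·v_2 = 0.5145·(-4) + (-0.5145)·(-4) + 0.6860·4 = 2.7440.
u_2 = v_2 − 2.7440·q_1 = (-5.4118, -2.5882, 2.1176).
‖u_2‖ = 6.3616, so q_2 = (-0.8507, -0.4068, 0.3329).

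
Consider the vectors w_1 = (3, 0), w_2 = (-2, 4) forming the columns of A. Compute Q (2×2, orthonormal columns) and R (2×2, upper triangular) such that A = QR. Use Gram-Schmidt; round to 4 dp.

Q = [[1.0000, 0.0000], [0.0000, 1.0000]], R = [[3.0000, -2.0000], [0.0000, 4.0000]]

w_1 = (3, 0); ‖w_1‖ = 3.0000, so q_1 = (1.0000, 0.0000).
q_1·w_2 = 1.0000·(-2) + 0.0000·4 = -2.0000.
u_2 = w_2 + 2.0000·q_1 = (0.0000, 4.0000).
‖u_2‖ = 4.0000, so q_2 = (0.0000, 1.0000).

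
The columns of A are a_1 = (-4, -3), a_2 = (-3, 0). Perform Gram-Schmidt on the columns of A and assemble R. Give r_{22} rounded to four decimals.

r_{22} = 1.8000

a_1 = (-4, -3); ‖a_1‖ = 5.0000, so q_1 = (-0.8000, -0.6000).
q_1·a_2 = (-0.8000)·(-3) + (-0.6000)·0 = 2.4000.
u_2 = a_2 − 2.4000·q_1 = (-1.0800, 1.4400).
r_{22} = ‖u_2‖ = 1.8000.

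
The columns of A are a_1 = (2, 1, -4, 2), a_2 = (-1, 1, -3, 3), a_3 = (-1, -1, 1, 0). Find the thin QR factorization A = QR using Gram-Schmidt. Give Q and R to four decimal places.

a_1 = (2, 1, -4, 2); ‖a_1‖ = 5.0000, so e_1 = (0.4000, 0.2000, -0.8000, 0.4000).
e_1·a_2 = 0.4000·(-1) + 0.2000·1 + (-0.8000)·(-3) + 0.4000·3 = 3.4000.
u_2 = a_2 − 3.4000·e_1 = (-2.3600, 0.3200, -0.2800, 1.6400).
‖u_2‖ = 2.9052, so e_2 = (-0.8123, 0.1101, -0.0964, 0.5645).
e_1·a_3 = 0.4000·(-1) + 0.2000·(-1) + (-0.8000)·1 + 0.4000·0 = -1.4000; e_2·a_3 = (-0.8123)·(-1) + 0.1101·(-1) + (-0.0964)·1 + 0.5645·0 = 0.6058.
u_3 = a_3 + 1.4000·e_1 − 0.6058·e_2 = (0.0521, -0.7867, -0.0616, 0.2180).
‖u_3‖ = 0.8204, so e_3 = (0.0635, -0.9590, -0.0751, 0.2657).

Q = [[0.4000, -0.8123, 0.0635], [0.2000, 0.1101, -0.9590], [-0.8000, -0.0964, -0.0751], [0.4000, 0.5645, 0.2657]], R = [[5.0000, 3.4000, -1.4000], [0.0000, 2.9052, 0.6058], [0.0000, 0.0000, 0.8204]]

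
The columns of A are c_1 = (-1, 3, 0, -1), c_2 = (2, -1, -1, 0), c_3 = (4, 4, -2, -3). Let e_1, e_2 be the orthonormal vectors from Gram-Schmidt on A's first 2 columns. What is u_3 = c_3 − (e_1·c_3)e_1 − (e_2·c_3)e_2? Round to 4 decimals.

u_3 = (0.4390, -0.0732, 0.9512, -0.6585)

c_1 = (-1, 3, 0, -1); ‖c_1‖ = 3.3166, so e_1 = (-0.3015, 0.9045, 0.0000, -0.3015).
e_1·c_2 = (-0.3015)·2 + 0.9045·(-1) + 0.0000·(-1) + (-0.3015)·0 = -1.5076.
u_2 = c_2 + 1.5076·e_1 = (1.5455, 0.3636, -1.0000, -0.4545).
‖u_2‖ = 1.9306, so e_2 = (0.8005, 0.1884, -0.5180, -0.2354).
e_1·c_3 = (-0.3015)·4 + 0.9045·4 + 0.0000·(-2) + (-0.3015)·(-3) = 3.3166; e_2·c_3 = 0.8005·4 + 0.1884·4 + (-0.5180)·(-2) + (-0.2354)·(-3) = 5.6977.
u_3 = c_3 − 3.3166·e_1 − 5.6977·e_2 = (0.4390, -0.0732, 0.9512, -0.6585).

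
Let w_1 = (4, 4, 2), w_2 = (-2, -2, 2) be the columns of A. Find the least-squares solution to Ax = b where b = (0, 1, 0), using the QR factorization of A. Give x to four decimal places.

q_1 = w_1/‖w_1‖ = (4, 4, 2)/6.0000 = (0.6667, 0.6667, 0.3333).
r_{12} = q_1·w_2 = -2.0000.
u_2 = w_2 + 2.0000·q_1 = (-0.6667, -0.6667, 2.6667).
‖u_2‖ = 2.8284, so q_2 = (-0.2357, -0.2357, 0.9428).
Qᵀb = (0.6667, -0.2357).
Back-substitute: x_2 = -0.2357/2.8284 = -0.0833.
x_1 = (0.6667 + 2.0000·(-0.0833))/6.0000 = 0.0833.

x = (0.0833, -0.0833)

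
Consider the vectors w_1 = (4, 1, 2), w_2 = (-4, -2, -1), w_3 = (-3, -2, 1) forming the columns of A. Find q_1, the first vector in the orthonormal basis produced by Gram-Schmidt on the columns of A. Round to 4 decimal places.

w_1 = (4, 1, 2); ‖w_1‖ = 4.5826, so q_1 = (0.8729, 0.2182, 0.4364).

q_1 = (0.8729, 0.2182, 0.4364)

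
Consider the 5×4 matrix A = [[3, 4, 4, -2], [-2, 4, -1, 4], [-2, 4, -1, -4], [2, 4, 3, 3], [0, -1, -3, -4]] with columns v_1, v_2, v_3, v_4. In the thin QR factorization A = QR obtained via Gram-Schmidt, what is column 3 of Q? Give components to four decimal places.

v_1 = (3, -2, -2, 2, 0); ‖v_1‖ = 4.5826, so q_1 = (0.6547, -0.4364, -0.4364, 0.4364, 0.0000).
q_1·v_2 = 0.6547·4 + (-0.4364)·4 + (-0.4364)·4 + 0.4364·4 + 0.0000·(-1) = 0.8729.
u_2 = v_2 − 0.8729·q_1 = (3.4286, 4.3810, 4.3810, 3.6190, -1.0000).
‖u_2‖ = 8.0149, so q_2 = (0.4278, 0.5466, 0.5466, 0.4515, -0.1248).
q_1·v_3 = 0.6547·4 + (-0.4364)·(-1) + (-0.4364)·(-1) + 0.4364·3 + 0.0000·(-3) = 4.8008; q_2·v_3 = 0.4278·4 + 0.5466·(-1) + 0.5466·(-1) + 0.4515·3 + (-0.1248)·(-3) = 2.3468.
u_3 = v_3 − 4.8008·q_1 − 2.3468·q_2 = (-0.1468, -0.1875, -0.1875, -0.1549, -2.7072).
‖u_3‖ = 2.7285, so q_3 = (-0.0538, -0.0687, -0.0687, -0.0568, -0.9922).

q_3 = (-0.0538, -0.0687, -0.0687, -0.0568, -0.9922)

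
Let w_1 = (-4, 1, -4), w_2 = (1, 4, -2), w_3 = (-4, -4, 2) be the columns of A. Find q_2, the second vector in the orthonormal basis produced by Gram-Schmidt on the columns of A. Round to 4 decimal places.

q_2 = (0.4512, 0.8607, -0.2360)

q_1 = w_1/‖w_1‖ = (-4, 1, -4)/5.7446 = (-0.6963, 0.1741, -0.6963).
r_{12} = q_1·w_2 = 1.3926.
u_2 = w_2 − 1.3926·q_1 = (1.9697, 3.7576, -1.0303).
‖u_2‖ = 4.3658, so q_2 = (0.4512, 0.8607, -0.2360).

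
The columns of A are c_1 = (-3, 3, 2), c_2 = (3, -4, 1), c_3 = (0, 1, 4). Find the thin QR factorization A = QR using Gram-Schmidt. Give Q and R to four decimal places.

c_1 = (-3, 3, 2); ‖c_1‖ = 4.6904, so q_1 = (-0.6396, 0.6396, 0.4264).
q_1·c_2 = (-0.6396)·3 + 0.6396·(-4) + 0.4264·1 = -4.0508.
u_2 = c_2 + 4.0508·q_1 = (0.4091, -1.4091, 2.7273).
‖u_2‖ = 3.0969, so q_2 = (0.1321, -0.4550, 0.8806).
q_1·c_3 = (-0.6396)·0 + 0.6396·1 + 0.4264·4 = 2.3452; q_2·c_3 = 0.1321·0 + (-0.4550)·1 + 0.8806·4 = 3.0676.
u_3 = c_3 − 2.3452·q_1 − 3.0676·q_2 = (1.0948, 0.8957, 0.2986).
‖u_3‖ = 1.4457, so q_3 = (0.7573, 0.6196, 0.2065).

Q = [[-0.6396, 0.1321, 0.7573], [0.6396, -0.4550, 0.6196], [0.4264, 0.8806, 0.2065]], R = [[4.6904, -4.0508, 2.3452], [0.0000, 3.0969, 3.0676], [0.0000, 0.0000, 1.4457]]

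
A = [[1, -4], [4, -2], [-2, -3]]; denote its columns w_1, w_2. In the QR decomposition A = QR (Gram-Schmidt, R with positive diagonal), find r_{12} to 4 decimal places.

r_{12} = -1.3093

w_1 = (1, 4, -2); ‖w_1‖ = 4.5826, so q_1 = (0.2182, 0.8729, -0.4364).
r_{12} = q_1·w_2 = -1.3093.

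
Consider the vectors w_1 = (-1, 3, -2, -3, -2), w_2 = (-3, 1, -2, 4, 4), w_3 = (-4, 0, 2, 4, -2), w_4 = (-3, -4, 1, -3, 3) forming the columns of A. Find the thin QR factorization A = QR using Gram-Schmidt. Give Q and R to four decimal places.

Q = [[-0.1925, -0.5182, -0.5619, -0.6153], [0.5774, 0.3246, 0.0411, -0.4825], [-0.3849, -0.4214, 0.3885, 0.1317], [-0.5774, 0.4442, 0.3830, -0.5458], [-0.3849, 0.5012, -0.6205, 0.2708]], R = [[5.1962, -1.9245, -1.5396, -1.5396], [0.0000, 6.5036, 2.0046, 0.0057], [0.0000, 0.0000, 5.7975, -1.1008], [0.0000, 0.0000, 0.0000, 6.3575]]

q_1 = w_1/‖w_1‖ = (-1, 3, -2, -3, -2)/5.1962 = (-0.1925, 0.5774, -0.3849, -0.5774, -0.3849).
r_{12} = q_1·w_2 = -1.9245.
u_2 = w_2 + 1.9245·q_1 = (-3.3704, 2.1111, -2.7407, 2.8889, 3.2593).
‖u_2‖ = 6.5036, so q_2 = (-0.5182, 0.3246, -0.4214, 0.4442, 0.5012).
r_{13} = q_1·w_3 = -1.5396; r_{23} = q_2·w_3 = 2.0046.
u_3 = w_3 + 1.5396·q_1 − 2.0046·q_2 = (-3.2574, 0.2382, 2.2522, 2.2207, -3.5972).
‖u_3‖ = 5.7975, so q_3 = (-0.5619, 0.0411, 0.3885, 0.3830, -0.6205).
r_{14} = q_1·w_4 = -1.5396; r_{24} = q_2·w_4 = 0.0057; r_{34} = q_3·w_4 = -1.1008.
u_4 = w_4 + 1.5396·q_1 − 0.0057·q_2 + 1.1008·q_3 = (-3.9118, -3.0677, 0.8374, -3.4698, 1.7216).
‖u_4‖ = 6.3575, so q_4 = (-0.6153, -0.4825, 0.1317, -0.5458, 0.2708).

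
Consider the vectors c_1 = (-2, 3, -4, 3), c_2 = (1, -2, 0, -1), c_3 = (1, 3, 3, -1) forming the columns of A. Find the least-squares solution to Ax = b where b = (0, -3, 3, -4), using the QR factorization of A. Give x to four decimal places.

c_1 = (-2, 3, -4, 3); ‖c_1‖ = 6.1644, so q_1 = (-0.3244, 0.4867, -0.6489, 0.4867).
q_1·c_2 = (-0.3244)·1 + 0.4867·(-2) + (-0.6489)·0 + 0.4867·(-1) = -1.7844.
u_2 = c_2 + 1.7844·q_1 = (0.4211, -1.1316, -1.1579, -0.1316).
‖u_2‖ = 1.6780, so q_2 = (0.2509, -0.6743, -0.6900, -0.0784).
q_1·c_3 = (-0.3244)·1 + 0.4867·3 + (-0.6489)·3 + 0.4867·(-1) = -1.2978; q_2·c_3 = 0.2509·1 + (-0.6743)·3 + (-0.6900)·3 + (-0.0784)·(-1) = -3.7638.
u_3 = c_3 + 1.2978·q_1 + 3.7638·q_2 = (1.5234, 1.0935, -0.4393, -0.6636).
‖u_3‖ = 2.0370, so q_3 = (0.7478, 0.5368, -0.2156, -0.3257).
Qᵀb = (-5.3533, 0.2666, -0.9543).
Back-substitute: x_3 = -0.9543/2.0370 = -0.4685.
x_2 = (0.2666 + 3.7638·(-0.4685))/1.6780 = -0.8919.
x_1 = (-5.3533 + 1.7844·(-0.8919) + 1.2978·(-0.4685))/6.1644 = -1.2252.

x = (-1.2252, -0.8919, -0.4685)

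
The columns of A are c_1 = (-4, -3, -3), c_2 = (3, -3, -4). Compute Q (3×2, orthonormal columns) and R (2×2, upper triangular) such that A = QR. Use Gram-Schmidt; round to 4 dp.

q_1 = c_1/‖c_1‖ = (-4, -3, -3)/5.8310 = (-0.6860, -0.5145, -0.5145).
r_{12} = q_1·c_2 = 1.5435.
u_2 = c_2 − 1.5435·q_1 = (4.0588, -2.2059, -3.2059).
‖u_2‖ = 5.6230, so q_2 = (0.7218, -0.3923, -0.5701).

Q = [[-0.6860, 0.7218], [-0.5145, -0.3923], [-0.5145, -0.5701]], R = [[5.8310, 1.5435], [0.0000, 5.6230]]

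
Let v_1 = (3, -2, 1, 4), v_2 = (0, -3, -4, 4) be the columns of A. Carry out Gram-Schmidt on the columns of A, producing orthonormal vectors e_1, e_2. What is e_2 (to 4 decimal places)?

v_1 = (3, -2, 1, 4); ‖v_1‖ = 5.4772, so e_1 = (0.5477, -0.3651, 0.1826, 0.7303).
e_1·v_2 = 0.5477·0 + (-0.3651)·(-3) + 0.1826·(-4) + 0.7303·4 = 3.2863.
u_2 = v_2 − 3.2863·e_1 = (-1.8000, -1.8000, -4.6000, 1.6000).
‖u_2‖ = 5.4955, so e_2 = (-0.3275, -0.3275, -0.8371, 0.2911).

e_2 = (-0.3275, -0.3275, -0.8371, 0.2911)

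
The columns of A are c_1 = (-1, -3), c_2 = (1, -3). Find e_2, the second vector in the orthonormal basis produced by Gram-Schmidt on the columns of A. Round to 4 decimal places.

e_2 = (0.9487, -0.3162)

c_1 = (-1, -3); ‖c_1‖ = 3.1623, so e_1 = (-0.3162, -0.9487).
e_1·c_2 = (-0.3162)·1 + (-0.9487)·(-3) = 2.5298.
u_2 = c_2 − 2.5298·e_1 = (1.8000, -0.6000).
‖u_2‖ = 1.8974, so e_2 = (0.9487, -0.3162).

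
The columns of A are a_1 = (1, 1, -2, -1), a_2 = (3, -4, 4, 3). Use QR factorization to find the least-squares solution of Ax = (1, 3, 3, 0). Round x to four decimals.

x = (-0.3107, -0.0146)

e_1 = a_1/‖a_1‖ = (1, 1, -2, -1)/2.6458 = (0.3780, 0.3780, -0.7559, -0.3780).
r_{12} = e_1·a_2 = -4.5356.
u_2 = a_2 + 4.5356·e_1 = (4.7143, -2.2857, 0.5714, 1.2857).
‖u_2‖ = 5.4248, so e_2 = (0.8690, -0.4213, 0.1053, 0.2370).
Qᵀb = (-0.7559, -0.0790).
Back-substitute: x_2 = -0.0790/5.4248 = -0.0146.
x_1 = (-0.7559 + 4.5356·(-0.0146))/2.6458 = -0.3107.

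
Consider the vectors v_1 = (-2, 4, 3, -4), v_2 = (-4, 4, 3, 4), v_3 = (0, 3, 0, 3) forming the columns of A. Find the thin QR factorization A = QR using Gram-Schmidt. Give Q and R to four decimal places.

Q = [[-0.2981, -0.4562, 0.5987], [0.5963, 0.3500, 0.7074], [0.4472, 0.2625, -0.3445], [-0.5963, 0.7749, 0.1497]], R = [[6.7082, 2.5342, 0.0000], [0.0000, 7.1118, 3.3747], [0.0000, 0.0000, 2.5713]]

v_1 = (-2, 4, 3, -4); ‖v_1‖ = 6.7082, so q_1 = (-0.2981, 0.5963, 0.4472, -0.5963).
q_1·v_2 = (-0.2981)·(-4) + 0.5963·4 + 0.4472·3 + (-0.5963)·4 = 2.5342.
u_2 = v_2 − 2.5342·q_1 = (-3.2444, 2.4889, 1.8667, 5.5111).
‖u_2‖ = 7.1118, so q_2 = (-0.4562, 0.3500, 0.2625, 0.7749).
q_1·v_3 = (-0.2981)·0 + 0.5963·3 + 0.4472·0 + (-0.5963)·3 = 0.0000; q_2·v_3 = (-0.4562)·0 + 0.3500·3 + 0.2625·0 + 0.7749·3 = 3.3747.
u_3 = v_3 − 0.0000·q_1 − 3.3747·q_2 = (1.5395, 1.8190, -0.8858, 0.3849).
‖u_3‖ = 2.5713, so q_3 = (0.5987, 0.7074, -0.3445, 0.1497).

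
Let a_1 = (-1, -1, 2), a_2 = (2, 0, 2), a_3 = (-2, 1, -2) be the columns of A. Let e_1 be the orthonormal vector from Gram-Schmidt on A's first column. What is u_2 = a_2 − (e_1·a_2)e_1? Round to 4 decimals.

a_1 = (-1, -1, 2); ‖a_1‖ = 2.4495, so e_1 = (-0.4082, -0.4082, 0.8165).
e_1·a_2 = (-0.4082)·2 + (-0.4082)·0 + 0.8165·2 = 0.8165.
u_2 = a_2 − 0.8165·e_1 = (2.3333, 0.3333, 1.3333).

u_2 = (2.3333, 0.3333, 1.3333)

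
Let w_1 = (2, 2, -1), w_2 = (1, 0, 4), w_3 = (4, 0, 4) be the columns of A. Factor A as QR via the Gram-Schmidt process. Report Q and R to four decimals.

w_1 = (2, 2, -1); ‖w_1‖ = 3.0000, so q_1 = (0.6667, 0.6667, -0.3333).
q_1·w_2 = 0.6667·1 + 0.6667·0 + (-0.3333)·4 = -0.6667.
u_2 = w_2 + 0.6667·q_1 = (1.4444, 0.4444, 3.7778).
‖u_2‖ = 4.0689, so q_2 = (0.3550, 0.1092, 0.9285).
q_1·w_3 = 0.6667·4 + 0.6667·0 + (-0.3333)·4 = 1.3333; q_2·w_3 = 0.3550·4 + 0.1092·0 + 0.9285·4 = 5.1339.
u_3 = w_3 − 1.3333·q_1 − 5.1339·q_2 = (1.2886, -1.4497, -0.3221).
‖u_3‖ = 1.9662, so q_3 = (0.6554, -0.7373, -0.1638).

Q = [[0.6667, 0.3550, 0.6554], [0.6667, 0.1092, -0.7373], [-0.3333, 0.9285, -0.1638]], R = [[3.0000, -0.6667, 1.3333], [0.0000, 4.0689, 5.1339], [0.0000, 0.0000, 1.9662]]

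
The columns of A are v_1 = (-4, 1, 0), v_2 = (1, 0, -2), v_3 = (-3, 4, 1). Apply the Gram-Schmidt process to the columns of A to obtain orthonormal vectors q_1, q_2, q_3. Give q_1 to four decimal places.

q_1 = (-0.9701, 0.2425, 0.0000)

v_1 = (-4, 1, 0); ‖v_1‖ = 4.1231, so q_1 = (-0.9701, 0.2425, 0.0000).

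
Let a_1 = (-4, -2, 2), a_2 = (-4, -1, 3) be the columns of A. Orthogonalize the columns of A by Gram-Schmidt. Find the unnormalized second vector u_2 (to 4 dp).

q_1 = a_1/‖a_1‖ = (-4, -2, 2)/4.8990 = (-0.8165, -0.4082, 0.4082).
r_{12} = q_1·a_2 = 4.8990.
u_2 = a_2 − 4.8990·q_1 = (0.0000, 1.0000, 1.0000).

u_2 = (0.0000, 1.0000, 1.0000)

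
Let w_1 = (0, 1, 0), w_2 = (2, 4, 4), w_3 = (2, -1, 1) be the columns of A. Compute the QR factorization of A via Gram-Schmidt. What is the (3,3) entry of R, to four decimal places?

w_1 = (0, 1, 0); ‖w_1‖ = 1.0000, so e_1 = (0.0000, 1.0000, 0.0000).
e_1·w_2 = 0.0000·2 + 1.0000·4 + 0.0000·4 = 4.0000.
u_2 = w_2 − 4.0000·e_1 = (2.0000, 0.0000, 4.0000).
‖u_2‖ = 4.4721, so e_2 = (0.4472, 0.0000, 0.8944).
e_1·w_3 = 0.0000·2 + 1.0000·(-1) + 0.0000·1 = -1.0000; e_2·w_3 = 0.4472·2 + 0.0000·(-1) + 0.8944·1 = 1.7889.
u_3 = w_3 + 1.0000·e_1 − 1.7889·e_2 = (1.2000, 0.0000, -0.6000).
r_{33} = ‖u_3‖ = 1.3416.

r_{33} = 1.3416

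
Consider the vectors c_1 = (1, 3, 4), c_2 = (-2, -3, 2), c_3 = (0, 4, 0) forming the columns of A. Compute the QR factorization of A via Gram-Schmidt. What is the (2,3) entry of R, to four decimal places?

r_{23} = -2.6012

c_1 = (1, 3, 4); ‖c_1‖ = 5.0990, so e_1 = (0.1961, 0.5883, 0.7845).
e_1·c_2 = 0.1961·(-2) + 0.5883·(-3) + 0.7845·2 = -0.5883.
u_2 = c_2 + 0.5883·e_1 = (-1.8846, -2.6538, 2.4615).
‖u_2‖ = 4.0809, so e_2 = (-0.4618, -0.6503, 0.6032).
r_{23} = e_2·c_3 = -2.6012.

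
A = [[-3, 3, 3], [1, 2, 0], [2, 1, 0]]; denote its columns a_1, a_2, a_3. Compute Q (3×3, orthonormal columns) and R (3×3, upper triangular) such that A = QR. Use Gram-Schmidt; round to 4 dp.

Q = [[-0.8018, 0.5518, 0.2294], [0.2673, 0.6745, -0.6882], [0.5345, 0.4905, 0.6882]], R = [[3.7417, -1.3363, -2.4054], [0.0000, 3.4949, 1.6555], [0.0000, 0.0000, 0.6882]]

e_1 = a_1/‖a_1‖ = (-3, 1, 2)/3.7417 = (-0.8018, 0.2673, 0.5345).
r_{12} = e_1·a_2 = -1.3363.
u_2 = a_2 + 1.3363·e_1 = (1.9286, 2.3571, 1.7143).
‖u_2‖ = 3.4949, so e_2 = (0.5518, 0.6745, 0.4905).
r_{13} = e_1·a_3 = -2.4054; r_{23} = e_2·a_3 = 1.6555.
u_3 = a_3 + 2.4054·e_1 − 1.6555·e_2 = (0.1579, -0.4737, 0.4737).
‖u_3‖ = 0.6882, so e_3 = (0.2294, -0.6882, 0.6882).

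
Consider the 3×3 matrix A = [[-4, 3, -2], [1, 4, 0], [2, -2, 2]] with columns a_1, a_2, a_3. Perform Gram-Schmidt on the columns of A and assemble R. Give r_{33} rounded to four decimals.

r_{33} = 0.8347

a_1 = (-4, 1, 2); ‖a_1‖ = 4.5826, so e_1 = (-0.8729, 0.2182, 0.4364).
e_1·a_2 = (-0.8729)·3 + 0.2182·4 + 0.4364·(-2) = -2.6186.
u_2 = a_2 + 2.6186·e_1 = (0.7143, 4.5714, -0.8571).
‖u_2‖ = 4.7056, so e_2 = (0.1518, 0.9715, -0.1822).
e_1·a_3 = (-0.8729)·(-2) + 0.2182·0 + 0.4364·2 = 2.6186; e_2·a_3 = 0.1518·(-2) + 0.9715·0 + (-0.1822)·2 = -0.6679.
u_3 = a_3 − 2.6186·e_1 + 0.6679·e_2 = (0.3871, 0.0774, 0.7355).
r_{33} = ‖u_3‖ = 0.8347.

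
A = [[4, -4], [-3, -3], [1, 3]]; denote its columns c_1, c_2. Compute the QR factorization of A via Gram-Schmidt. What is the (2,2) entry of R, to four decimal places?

r_{22} = 5.7779

e_1 = c_1/‖c_1‖ = (4, -3, 1)/5.0990 = (0.7845, -0.5883, 0.1961).
r_{12} = e_1·c_2 = -0.7845.
u_2 = c_2 + 0.7845·e_1 = (-3.3846, -3.4615, 3.1538).
r_{22} = ‖u_2‖ = 5.7779.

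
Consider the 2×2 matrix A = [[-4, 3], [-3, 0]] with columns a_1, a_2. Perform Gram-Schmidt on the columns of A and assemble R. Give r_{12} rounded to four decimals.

q_1 = a_1/‖a_1‖ = (-4, -3)/5.0000 = (-0.8000, -0.6000).
r_{12} = q_1·a_2 = -2.4000.

r_{12} = -2.4000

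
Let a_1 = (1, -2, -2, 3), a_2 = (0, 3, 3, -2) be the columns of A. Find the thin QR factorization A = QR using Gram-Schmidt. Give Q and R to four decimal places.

Q = [[0.2357, 0.5000], [-0.4714, 0.5000], [-0.4714, 0.5000], [0.7071, 0.5000]], R = [[4.2426, -4.2426], [0.0000, 2.0000]]

q_1 = a_1/‖a_1‖ = (1, -2, -2, 3)/4.2426 = (0.2357, -0.4714, -0.4714, 0.7071).
r_{12} = q_1·a_2 = -4.2426.
u_2 = a_2 + 4.2426·q_1 = (1.0000, 1.0000, 1.0000, 1.0000).
‖u_2‖ = 2.0000, so q_2 = (0.5000, 0.5000, 0.5000, 0.5000).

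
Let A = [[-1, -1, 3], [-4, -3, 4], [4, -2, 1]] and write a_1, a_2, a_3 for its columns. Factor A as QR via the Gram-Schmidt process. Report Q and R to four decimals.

a_1 = (-1, -4, 4); ‖a_1‖ = 5.7446, so q_1 = (-0.1741, -0.6963, 0.6963).
q_1·a_2 = (-0.1741)·(-1) + (-0.6963)·(-3) + 0.6963·(-2) = 0.8704.
u_2 = a_2 − 0.8704·q_1 = (-0.8485, -2.3939, -2.6061).
‖u_2‖ = 3.6390, so q_2 = (-0.2332, -0.6579, -0.7161).
q_1·a_3 = (-0.1741)·3 + (-0.6963)·4 + 0.6963·1 = -2.6112; q_2·a_3 = (-0.2332)·3 + (-0.6579)·4 + (-0.7161)·1 = -4.0471.
u_3 = a_3 + 2.6112·q_1 + 4.0471·q_2 = (1.6018, -0.4805, -0.0801).
‖u_3‖ = 1.6743, so q_3 = (0.9567, -0.2870, -0.0478).

Q = [[-0.1741, -0.2332, 0.9567], [-0.6963, -0.6579, -0.2870], [0.6963, -0.7161, -0.0478]], R = [[5.7446, 0.8704, -2.6112], [0.0000, 3.6390, -4.0471], [0.0000, 0.0000, 1.6743]]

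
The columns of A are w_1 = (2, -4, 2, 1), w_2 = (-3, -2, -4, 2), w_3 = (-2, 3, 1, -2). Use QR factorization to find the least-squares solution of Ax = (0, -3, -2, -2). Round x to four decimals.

x = (0.3610, 0.3702, 0.0966)

e_1 = w_1/‖w_1‖ = (2, -4, 2, 1)/5.0000 = (0.4000, -0.8000, 0.4000, 0.2000).
r_{12} = e_1·w_2 = -0.8000.
u_2 = w_2 + 0.8000·e_1 = (-2.6800, -2.6400, -3.6800, 2.1600).
‖u_2‖ = 5.6886, so e_2 = (-0.4711, -0.4641, -0.6469, 0.3797).
r_{13} = e_1·w_3 = -3.2000; r_{23} = e_2·w_3 = -1.8563.
u_3 = w_3 + 3.2000·e_1 + 1.8563·e_2 = (-1.5946, -0.4215, 1.0791, -0.6551).
‖u_3‖ = 2.0770, so e_3 = (-0.7677, -0.2029, 0.5195, -0.3154).
Qᵀb = (1.2000, 1.9267, 0.2006).
Back-substitute: x_3 = 0.2006/2.0770 = 0.0966.
x_2 = (1.9267 + 1.8563·0.0966)/5.6886 = 0.3702.
x_1 = (1.2000 + 0.8000·0.3702 + 3.2000·0.0966)/5.0000 = 0.3610.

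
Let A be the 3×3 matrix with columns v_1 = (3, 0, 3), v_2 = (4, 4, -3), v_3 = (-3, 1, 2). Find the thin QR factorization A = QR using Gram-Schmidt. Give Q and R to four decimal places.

q_1 = v_1/‖v_1‖ = (3, 0, 3)/4.2426 = (0.7071, 0.0000, 0.7071).
r_{12} = q_1·v_2 = 0.7071.
u_2 = v_2 − 0.7071·q_1 = (3.5000, 4.0000, -3.5000).
‖u_2‖ = 6.3640, so q_2 = (0.5500, 0.6285, -0.5500).
r_{13} = q_1·v_3 = -0.7071; r_{23} = q_2·v_3 = -2.1213.
u_3 = v_3 + 0.7071·q_1 + 2.1213·q_2 = (-1.3333, 2.3333, 1.3333).
‖u_3‖ = 3.0000, so q_3 = (-0.4444, 0.7778, 0.4444).

Q = [[0.7071, 0.5500, -0.4444], [0.0000, 0.6285, 0.7778], [0.7071, -0.5500, 0.4444]], R = [[4.2426, 0.7071, -0.7071], [0.0000, 6.3640, -2.1213], [0.0000, 0.0000, 3.0000]]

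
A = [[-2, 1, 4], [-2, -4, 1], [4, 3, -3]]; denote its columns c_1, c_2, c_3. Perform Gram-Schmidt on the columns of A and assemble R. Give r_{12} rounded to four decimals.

r_{12} = 3.6742

q_1 = c_1/‖c_1‖ = (-2, -2, 4)/4.8990 = (-0.4082, -0.4082, 0.8165).
r_{12} = q_1·c_2 = 3.6742.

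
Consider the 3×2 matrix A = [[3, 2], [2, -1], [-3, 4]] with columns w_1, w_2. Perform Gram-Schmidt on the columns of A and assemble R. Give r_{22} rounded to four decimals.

r_{22} = 4.2533

e_1 = w_1/‖w_1‖ = (3, 2, -3)/4.6904 = (0.6396, 0.4264, -0.6396).
r_{12} = e_1·w_2 = -1.7056.
u_2 = w_2 + 1.7056·e_1 = (3.0909, -0.2727, 2.9091).
r_{22} = ‖u_2‖ = 4.2533.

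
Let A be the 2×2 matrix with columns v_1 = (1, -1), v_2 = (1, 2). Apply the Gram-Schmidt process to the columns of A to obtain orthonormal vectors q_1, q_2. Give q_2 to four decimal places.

v_1 = (1, -1); ‖v_1‖ = 1.4142, so q_1 = (0.7071, -0.7071).
q_1·v_2 = 0.7071·1 + (-0.7071)·2 = -0.7071.
u_2 = v_2 + 0.7071·q_1 = (1.5000, 1.5000).
‖u_2‖ = 2.1213, so q_2 = (0.7071, 0.7071).

q_2 = (0.7071, 0.7071)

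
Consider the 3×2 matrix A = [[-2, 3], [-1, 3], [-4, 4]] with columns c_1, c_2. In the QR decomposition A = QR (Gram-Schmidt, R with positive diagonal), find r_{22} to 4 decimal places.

c_1 = (-2, -1, -4); ‖c_1‖ = 4.5826, so q_1 = (-0.4364, -0.2182, -0.8729).
q_1·c_2 = (-0.4364)·3 + (-0.2182)·3 + (-0.8729)·4 = -5.4554.
u_2 = c_2 + 5.4554·q_1 = (0.6190, 1.8095, -0.7619).
r_{22} = ‖u_2‖ = 2.0587.

r_{22} = 2.0587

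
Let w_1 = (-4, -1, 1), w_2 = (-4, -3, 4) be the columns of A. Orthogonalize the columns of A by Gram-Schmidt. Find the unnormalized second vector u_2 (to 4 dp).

w_1 = (-4, -1, 1); ‖w_1‖ = 4.2426, so q_1 = (-0.9428, -0.2357, 0.2357).
q_1·w_2 = (-0.9428)·(-4) + (-0.2357)·(-3) + 0.2357·4 = 5.4212.
u_2 = w_2 − 5.4212·q_1 = (1.1111, -1.7222, 2.7222).

u_2 = (1.1111, -1.7222, 2.7222)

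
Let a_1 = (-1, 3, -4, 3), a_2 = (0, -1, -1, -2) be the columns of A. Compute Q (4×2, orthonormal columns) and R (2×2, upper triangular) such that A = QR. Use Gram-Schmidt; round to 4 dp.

Q = [[-0.1690, -0.0621], [0.5071, -0.2485], [-0.6761, -0.6835], [0.5071, -0.6835]], R = [[5.9161, -0.8452], [0.0000, 2.2991]]

a_1 = (-1, 3, -4, 3); ‖a_1‖ = 5.9161, so e_1 = (-0.1690, 0.5071, -0.6761, 0.5071).
e_1·a_2 = (-0.1690)·0 + 0.5071·(-1) + (-0.6761)·(-1) + 0.5071·(-2) = -0.8452.
u_2 = a_2 + 0.8452·e_1 = (-0.1429, -0.5714, -1.5714, -1.5714).
‖u_2‖ = 2.2991, so e_2 = (-0.0621, -0.2485, -0.6835, -0.6835).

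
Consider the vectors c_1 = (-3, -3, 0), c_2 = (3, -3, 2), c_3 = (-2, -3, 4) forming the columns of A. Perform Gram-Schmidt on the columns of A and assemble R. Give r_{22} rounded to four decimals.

e_1 = c_1/‖c_1‖ = (-3, -3, 0)/4.2426 = (-0.7071, -0.7071, 0.0000).
r_{12} = e_1·c_2 = 0.0000.
u_2 = c_2 + 0.0000·e_1 = (3.0000, -3.0000, 2.0000).
r_{22} = ‖u_2‖ = 4.6904.

r_{22} = 4.6904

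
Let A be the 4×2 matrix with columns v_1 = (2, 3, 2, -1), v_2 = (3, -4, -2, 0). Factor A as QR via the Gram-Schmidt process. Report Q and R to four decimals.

v_1 = (2, 3, 2, -1); ‖v_1‖ = 4.2426, so q_1 = (0.4714, 0.7071, 0.4714, -0.2357).
q_1·v_2 = 0.4714·3 + 0.7071·(-4) + 0.4714·(-2) + (-0.2357)·0 = -2.3570.
u_2 = v_2 + 2.3570·q_1 = (4.1111, -2.3333, -0.8889, -0.5556).
‖u_2‖ = 4.8419, so q_2 = (0.8491, -0.4819, -0.1836, -0.1147).

Q = [[0.4714, 0.8491], [0.7071, -0.4819], [0.4714, -0.1836], [-0.2357, -0.1147]], R = [[4.2426, -2.3570], [0.0000, 4.8419]]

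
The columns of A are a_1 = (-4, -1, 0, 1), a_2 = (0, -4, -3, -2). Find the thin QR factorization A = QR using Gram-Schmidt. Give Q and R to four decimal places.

a_1 = (-4, -1, 0, 1); ‖a_1‖ = 4.2426, so q_1 = (-0.9428, -0.2357, 0.0000, 0.2357).
q_1·a_2 = (-0.9428)·0 + (-0.2357)·(-4) + 0.0000·(-3) + 0.2357·(-2) = 0.4714.
u_2 = a_2 − 0.4714·q_1 = (0.4444, -3.8889, -3.0000, -2.1111).
‖u_2‖ = 5.3645, so q_2 = (0.0828, -0.7249, -0.5592, -0.3935).

Q = [[-0.9428, 0.0828], [-0.2357, -0.7249], [0.0000, -0.5592], [0.2357, -0.3935]], R = [[4.2426, 0.4714], [0.0000, 5.3645]]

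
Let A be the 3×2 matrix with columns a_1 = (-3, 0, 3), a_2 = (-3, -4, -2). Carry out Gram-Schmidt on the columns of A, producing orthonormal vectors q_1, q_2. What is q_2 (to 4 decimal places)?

a_1 = (-3, 0, 3); ‖a_1‖ = 4.2426, so q_1 = (-0.7071, 0.0000, 0.7071).
q_1·a_2 = (-0.7071)·(-3) + 0.0000·(-4) + 0.7071·(-2) = 0.7071.
u_2 = a_2 − 0.7071·q_1 = (-2.5000, -4.0000, -2.5000).
‖u_2‖ = 5.3385, so q_2 = (-0.4683, -0.7493, -0.4683).

q_2 = (-0.4683, -0.7493, -0.4683)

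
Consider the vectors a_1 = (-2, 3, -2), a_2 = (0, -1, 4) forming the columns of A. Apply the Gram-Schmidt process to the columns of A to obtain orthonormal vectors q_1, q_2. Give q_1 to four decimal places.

q_1 = (-0.4851, 0.7276, -0.4851)

q_1 = a_1/‖a_1‖ = (-2, 3, -2)/4.1231 = (-0.4851, 0.7276, -0.4851).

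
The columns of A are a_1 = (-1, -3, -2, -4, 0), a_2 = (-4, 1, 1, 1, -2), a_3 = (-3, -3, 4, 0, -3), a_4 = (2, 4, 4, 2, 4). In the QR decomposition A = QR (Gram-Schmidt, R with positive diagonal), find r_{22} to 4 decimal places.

r_{22} = 4.7081

q_1 = a_1/‖a_1‖ = (-1, -3, -2, -4, 0)/5.4772 = (-0.1826, -0.5477, -0.3651, -0.7303, 0.0000).
r_{12} = q_1·a_2 = -0.9129.
u_2 = a_2 + 0.9129·q_1 = (-4.1667, 0.5000, 0.6667, 0.3333, -2.0000).
r_{22} = ‖u_2‖ = 4.7081.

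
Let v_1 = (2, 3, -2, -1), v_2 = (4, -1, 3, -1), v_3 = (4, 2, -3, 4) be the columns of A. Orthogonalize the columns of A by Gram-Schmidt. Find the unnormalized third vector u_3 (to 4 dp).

u_3 = (2.0741, -0.6296, -1.3333, 4.9259)

v_1 = (2, 3, -2, -1); ‖v_1‖ = 4.2426, so q_1 = (0.4714, 0.7071, -0.4714, -0.2357).
q_1·v_2 = 0.4714·4 + 0.7071·(-1) + (-0.4714)·3 + (-0.2357)·(-1) = 0.0000.
u_2 = v_2 + 0.0000·q_1 = (4.0000, -1.0000, 3.0000, -1.0000).
‖u_2‖ = 5.1962, so q_2 = (0.7698, -0.1925, 0.5774, -0.1925).
q_1·v_3 = 0.4714·4 + 0.7071·2 + (-0.4714)·(-3) + (-0.2357)·4 = 3.7712; q_2·v_3 = 0.7698·4 + (-0.1925)·2 + 0.5774·(-3) + (-0.1925)·4 = 0.1925.
u_3 = v_3 − 3.7712·q_1 − 0.1925·q_2 = (2.0741, -0.6296, -1.3333, 4.9259).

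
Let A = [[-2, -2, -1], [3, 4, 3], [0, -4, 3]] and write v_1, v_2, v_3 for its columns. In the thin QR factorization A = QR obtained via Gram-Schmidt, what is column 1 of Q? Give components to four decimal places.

e_1 = (-0.5547, 0.8321, 0.0000)

v_1 = (-2, 3, 0); ‖v_1‖ = 3.6056, so e_1 = (-0.5547, 0.8321, 0.0000).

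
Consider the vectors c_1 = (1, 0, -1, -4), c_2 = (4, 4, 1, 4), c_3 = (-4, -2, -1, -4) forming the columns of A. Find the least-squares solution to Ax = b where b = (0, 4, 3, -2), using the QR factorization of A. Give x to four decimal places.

c_1 = (1, 0, -1, -4); ‖c_1‖ = 4.2426, so q_1 = (0.2357, 0.0000, -0.2357, -0.9428).
q_1·c_2 = 0.2357·4 + 0.0000·4 + (-0.2357)·1 + (-0.9428)·4 = -3.0641.
u_2 = c_2 + 3.0641·q_1 = (4.7222, 4.0000, 0.2778, 1.1111).
‖u_2‖ = 6.2937, so q_2 = (0.7503, 0.6356, 0.0441, 0.1765).
q_1·c_3 = 0.2357·(-4) + 0.0000·(-2) + (-0.2357)·(-1) + (-0.9428)·(-4) = 3.0641; q_2·c_3 = 0.7503·(-4) + 0.6356·(-2) + 0.0441·(-1) + 0.1765·(-4) = -5.0226.
u_3 = c_3 − 3.0641·q_1 + 5.0226·q_2 = (-0.9537, 1.1921, -0.0561, -0.2244).
‖u_3‖ = 1.5441, so q_3 = (-0.6176, 0.7721, -0.0363, -0.1453).
Qᵀb = (1.1785, 2.3215, 3.2699).
Back-substitute: x_3 = 3.2699/1.5441 = 2.1176.
x_2 = (2.3215 + 5.0226·2.1176)/6.2937 = 2.0588.
x_1 = (1.1785 + 3.0641·2.0588 − 3.0641·2.1176)/4.2426 = 0.2353.

x = (0.2353, 2.0588, 2.1176)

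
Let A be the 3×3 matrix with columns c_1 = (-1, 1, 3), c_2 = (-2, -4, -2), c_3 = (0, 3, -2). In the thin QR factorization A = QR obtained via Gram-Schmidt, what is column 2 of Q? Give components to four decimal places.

c_1 = (-1, 1, 3); ‖c_1‖ = 3.3166, so q_1 = (-0.3015, 0.3015, 0.9045).
q_1·c_2 = (-0.3015)·(-2) + 0.3015·(-4) + 0.9045·(-2) = -2.4121.
u_2 = c_2 + 2.4121·q_1 = (-2.7273, -3.2727, 0.1818).
‖u_2‖ = 4.2640, so q_2 = (-0.6396, -0.7675, 0.0426).

q_2 = (-0.6396, -0.7675, 0.0426)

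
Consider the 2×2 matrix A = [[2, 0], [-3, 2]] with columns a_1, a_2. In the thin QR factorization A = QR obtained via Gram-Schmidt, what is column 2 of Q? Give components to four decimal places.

a_1 = (2, -3); ‖a_1‖ = 3.6056, so e_1 = (0.5547, -0.8321).
e_1·a_2 = 0.5547·0 + (-0.8321)·2 = -1.6641.
u_2 = a_2 + 1.6641·e_1 = (0.9231, 0.6154).
‖u_2‖ = 1.1094, so e_2 = (0.8321, 0.5547).

e_2 = (0.8321, 0.5547)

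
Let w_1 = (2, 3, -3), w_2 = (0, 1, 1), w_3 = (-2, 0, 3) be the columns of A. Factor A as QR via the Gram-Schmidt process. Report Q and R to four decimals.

Q = [[0.4264, 0.0000, -0.9045], [0.6396, 0.7071, 0.3015], [-0.6396, 0.7071, -0.3015]], R = [[4.6904, 0.0000, -2.7716], [0.0000, 1.4142, 2.1213], [0.0000, 0.0000, 0.9045]]

w_1 = (2, 3, -3); ‖w_1‖ = 4.6904, so e_1 = (0.4264, 0.6396, -0.6396).
e_1·w_2 = 0.4264·0 + 0.6396·1 + (-0.6396)·1 = 0.0000.
u_2 = w_2 + 0.0000·e_1 = (0.0000, 1.0000, 1.0000).
‖u_2‖ = 1.4142, so e_2 = (0.0000, 0.7071, 0.7071).
e_1·w_3 = 0.4264·(-2) + 0.6396·0 + (-0.6396)·3 = -2.7716; e_2·w_3 = 0.0000·(-2) + 0.7071·0 + 0.7071·3 = 2.1213.
u_3 = w_3 + 2.7716·e_1 − 2.1213·e_2 = (-0.8182, 0.2727, -0.2727).
‖u_3‖ = 0.9045, so e_3 = (-0.9045, 0.3015, -0.3015).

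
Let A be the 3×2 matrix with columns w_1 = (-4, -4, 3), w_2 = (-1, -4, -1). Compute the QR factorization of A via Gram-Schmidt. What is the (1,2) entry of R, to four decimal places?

w_1 = (-4, -4, 3); ‖w_1‖ = 6.4031, so q_1 = (-0.6247, -0.6247, 0.4685).
r_{12} = q_1·w_2 = 2.6550.

r_{12} = 2.6550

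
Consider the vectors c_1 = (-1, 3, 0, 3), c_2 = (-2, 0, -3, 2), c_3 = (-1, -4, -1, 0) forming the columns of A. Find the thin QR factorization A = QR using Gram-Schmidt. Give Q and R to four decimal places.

Q = [[-0.2294, -0.4277, -0.2109], [0.6882, -0.3421, -0.6239], [0.0000, -0.8125, 0.5097], [0.6882, 0.1996, 0.5536]], R = [[4.3589, 1.8353, -2.5236], [0.0000, 3.6921, 2.6087], [0.0000, 0.0000, 2.1969]]

e_1 = c_1/‖c_1‖ = (-1, 3, 0, 3)/4.3589 = (-0.2294, 0.6882, 0.0000, 0.6882).
r_{12} = e_1·c_2 = 1.8353.
u_2 = c_2 − 1.8353·e_1 = (-1.5789, -1.2632, -3.0000, 0.7368).
‖u_2‖ = 3.6921, so e_2 = (-0.4277, -0.3421, -0.8125, 0.1996).
r_{13} = e_1·c_3 = -2.5236; r_{23} = e_2·c_3 = 2.6087.
u_3 = c_3 + 2.5236·e_1 − 2.6087·e_2 = (-0.4633, -1.3707, 1.1197, 1.2162).
‖u_3‖ = 2.1969, so e_3 = (-0.2109, -0.6239, 0.5097, 0.5536).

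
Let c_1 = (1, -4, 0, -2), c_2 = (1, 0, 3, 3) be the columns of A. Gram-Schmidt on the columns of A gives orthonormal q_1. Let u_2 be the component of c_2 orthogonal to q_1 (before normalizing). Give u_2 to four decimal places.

c_1 = (1, -4, 0, -2); ‖c_1‖ = 4.5826, so q_1 = (0.2182, -0.8729, 0.0000, -0.4364).
q_1·c_2 = 0.2182·1 + (-0.8729)·0 + 0.0000·3 + (-0.4364)·3 = -1.0911.
u_2 = c_2 + 1.0911·q_1 = (1.2381, -0.9524, 3.0000, 2.5238).

u_2 = (1.2381, -0.9524, 3.0000, 2.5238)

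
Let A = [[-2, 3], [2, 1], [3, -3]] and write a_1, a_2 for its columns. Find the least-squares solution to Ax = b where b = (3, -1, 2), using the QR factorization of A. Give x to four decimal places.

a_1 = (-2, 2, 3); ‖a_1‖ = 4.1231, so q_1 = (-0.4851, 0.4851, 0.7276).
q_1·a_2 = (-0.4851)·3 + 0.4851·1 + 0.7276·(-3) = -3.1530.
u_2 = a_2 + 3.1530·q_1 = (1.4706, 2.5294, -0.7059).
‖u_2‖ = 3.0098, so q_2 = (0.4886, 0.8404, -0.2345).
Qᵀb = (-0.4851, 0.1564).
Back-substitute: x_2 = 0.1564/3.0098 = 0.0519.
x_1 = (-0.4851 + 3.1530·0.0519)/4.1231 = -0.0779.

x = (-0.0779, 0.0519)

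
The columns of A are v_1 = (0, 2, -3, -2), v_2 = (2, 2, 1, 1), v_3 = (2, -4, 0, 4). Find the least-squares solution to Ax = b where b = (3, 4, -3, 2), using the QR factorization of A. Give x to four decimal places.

x = (1.3700, 1.4370, 0.5533)

v_1 = (0, 2, -3, -2); ‖v_1‖ = 4.1231, so q_1 = (0.0000, 0.4851, -0.7276, -0.4851).
q_1·v_2 = 0.0000·2 + 0.4851·2 + (-0.7276)·1 + (-0.4851)·1 = -0.2425.
u_2 = v_2 + 0.2425·q_1 = (2.0000, 2.1176, 0.8235, 0.8824).
‖u_2‖ = 3.1530, so q_2 = (0.6343, 0.6716, 0.2612, 0.2798).
q_1·v_3 = 0.0000·2 + 0.4851·(-4) + (-0.7276)·0 + (-0.4851)·4 = -3.8806; q_2·v_3 = 0.6343·2 + 0.6716·(-4) + 0.2612·0 + 0.2798·4 = -0.2985.
u_3 = v_3 + 3.8806·q_1 + 0.2985·q_2 = (2.1893, -1.9172, -2.7456, 2.2012).
‖u_3‖ = 4.5664, so q_3 = (0.4794, -0.4198, -0.6013, 0.4820).
Qᵀb = (3.1530, 4.3656, 2.5268).
Back-substitute: x_3 = 2.5268/4.5664 = 0.5533.
x_2 = (4.3656 + 0.2985·0.5533)/3.1530 = 1.4370.
x_1 = (3.1530 + 0.2425·1.4370 + 3.8806·0.5533)/4.1231 = 1.3700.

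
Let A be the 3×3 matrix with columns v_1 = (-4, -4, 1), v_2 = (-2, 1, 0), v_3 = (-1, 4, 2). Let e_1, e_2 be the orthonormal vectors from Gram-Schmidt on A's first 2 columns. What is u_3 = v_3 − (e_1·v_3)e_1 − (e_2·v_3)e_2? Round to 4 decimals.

v_1 = (-4, -4, 1); ‖v_1‖ = 5.7446, so e_1 = (-0.6963, -0.6963, 0.1741).
e_1·v_2 = (-0.6963)·(-2) + (-0.6963)·1 + 0.1741·0 = 0.6963.
u_2 = v_2 − 0.6963·e_1 = (-1.5152, 1.4848, -0.1212).
‖u_2‖ = 2.1249, so e_2 = (-0.7130, 0.6988, -0.0570).
e_1·v_3 = (-0.6963)·(-1) + (-0.6963)·4 + 0.1741·2 = -1.7408; e_2·v_3 = (-0.7130)·(-1) + 0.6988·4 + (-0.0570)·2 = 3.3941.
u_3 = v_3 + 1.7408·e_1 − 3.3941·e_2 = (0.2081, 0.4161, 2.4966).

u_3 = (0.2081, 0.4161, 2.4966)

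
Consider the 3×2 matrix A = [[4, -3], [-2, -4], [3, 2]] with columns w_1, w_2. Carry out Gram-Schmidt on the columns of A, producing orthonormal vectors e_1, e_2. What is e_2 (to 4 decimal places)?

e_2 = (-0.6098, -0.7189, 0.3338)

w_1 = (4, -2, 3); ‖w_1‖ = 5.3852, so e_1 = (0.7428, -0.3714, 0.5571).
e_1·w_2 = 0.7428·(-3) + (-0.3714)·(-4) + 0.5571·2 = 0.3714.
u_2 = w_2 − 0.3714·e_1 = (-3.2759, -3.8621, 1.7931).
‖u_2‖ = 5.3723, so e_2 = (-0.6098, -0.7189, 0.3338).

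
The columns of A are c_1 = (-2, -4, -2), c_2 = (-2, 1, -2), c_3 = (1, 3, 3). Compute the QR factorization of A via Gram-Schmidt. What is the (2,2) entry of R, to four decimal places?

c_1 = (-2, -4, -2); ‖c_1‖ = 4.8990, so q_1 = (-0.4082, -0.8165, -0.4082).
q_1·c_2 = (-0.4082)·(-2) + (-0.8165)·1 + (-0.4082)·(-2) = 0.8165.
u_2 = c_2 − 0.8165·q_1 = (-1.6667, 1.6667, -1.6667).
r_{22} = ‖u_2‖ = 2.8868.

r_{22} = 2.8868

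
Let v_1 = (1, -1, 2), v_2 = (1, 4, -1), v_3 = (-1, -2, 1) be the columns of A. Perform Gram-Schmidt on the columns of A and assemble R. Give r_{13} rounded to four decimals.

v_1 = (1, -1, 2); ‖v_1‖ = 2.4495, so q_1 = (0.4082, -0.4082, 0.8165).
r_{13} = q_1·v_3 = 1.2247.

r_{13} = 1.2247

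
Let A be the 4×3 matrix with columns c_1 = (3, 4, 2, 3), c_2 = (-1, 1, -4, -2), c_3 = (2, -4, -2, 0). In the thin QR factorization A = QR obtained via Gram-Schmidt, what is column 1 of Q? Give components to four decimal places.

c_1 = (3, 4, 2, 3); ‖c_1‖ = 6.1644, so q_1 = (0.4867, 0.6489, 0.3244, 0.4867).

q_1 = (0.4867, 0.6489, 0.3244, 0.4867)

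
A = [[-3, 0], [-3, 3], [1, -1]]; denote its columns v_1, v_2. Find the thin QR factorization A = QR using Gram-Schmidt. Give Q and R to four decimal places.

v_1 = (-3, -3, 1); ‖v_1‖ = 4.3589, so e_1 = (-0.6882, -0.6882, 0.2294).
e_1·v_2 = (-0.6882)·0 + (-0.6882)·3 + 0.2294·(-1) = -2.2942.
u_2 = v_2 + 2.2942·e_1 = (-1.5789, 1.4211, -0.4737).
‖u_2‖ = 2.1764, so e_2 = (-0.7255, 0.6529, -0.2176).

Q = [[-0.6882, -0.7255], [-0.6882, 0.6529], [0.2294, -0.2176]], R = [[4.3589, -2.2942], [0.0000, 2.1764]]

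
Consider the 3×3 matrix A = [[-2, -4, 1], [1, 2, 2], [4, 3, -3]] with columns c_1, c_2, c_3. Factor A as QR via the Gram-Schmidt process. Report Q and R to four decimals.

Q = [[-0.4364, -0.7807, 0.4472], [0.2182, 0.3904, 0.8944], [0.8729, -0.4880, 0.0000]], R = [[4.5826, 4.8008, -2.6186], [0.0000, 2.4398, 1.4639], [0.0000, 0.0000, 2.2361]]

q_1 = c_1/‖c_1‖ = (-2, 1, 4)/4.5826 = (-0.4364, 0.2182, 0.8729).
r_{12} = q_1·c_2 = 4.8008.
u_2 = c_2 − 4.8008·q_1 = (-1.9048, 0.9524, -1.1905).
‖u_2‖ = 2.4398, so q_2 = (-0.7807, 0.3904, -0.4880).
r_{13} = q_1·c_3 = -2.6186; r_{23} = q_2·c_3 = 1.4639.
u_3 = c_3 + 2.6186·q_1 − 1.4639·q_2 = (1.0000, 2.0000, 0.0000).
‖u_3‖ = 2.2361, so q_3 = (0.4472, 0.8944, 0.0000).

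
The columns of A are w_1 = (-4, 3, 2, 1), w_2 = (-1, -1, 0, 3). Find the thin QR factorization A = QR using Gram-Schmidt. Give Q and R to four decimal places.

w_1 = (-4, 3, 2, 1); ‖w_1‖ = 5.4772, so q_1 = (-0.7303, 0.5477, 0.3651, 0.1826).
q_1·w_2 = (-0.7303)·(-1) + 0.5477·(-1) + 0.3651·0 + 0.1826·3 = 0.7303.
u_2 = w_2 − 0.7303·q_1 = (-0.4667, -1.4000, -0.2667, 2.8667).
‖u_2‖ = 3.2352, so q_2 = (-0.1442, -0.4327, -0.0824, 0.8861).

Q = [[-0.7303, -0.1442], [0.5477, -0.4327], [0.3651, -0.0824], [0.1826, 0.8861]], R = [[5.4772, 0.7303], [0.0000, 3.2352]]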